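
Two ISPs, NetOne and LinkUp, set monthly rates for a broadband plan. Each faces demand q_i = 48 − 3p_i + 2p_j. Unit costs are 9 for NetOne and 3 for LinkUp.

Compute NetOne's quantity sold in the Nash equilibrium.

25.875

NetOne's profit: π = (p_{NetOne} − 9)(48 − 3p_{NetOne} + 2p_{LinkUp}).
∂π/∂p_{NetOne} = 75 − 6p_{NetOne} + 2p_{LinkUp} = 0 ⇒ p_{NetOne} = 12.5 + (1/3)p_{LinkUp}.
Similarly p_{LinkUp} = 9.5 + (1/3)p_{NetOne}.
Plugging p_{LinkUp} into NetOne's best response: p_{NetOne} = 12.5 + (1/3)(9.5 + (1/3)p_{NetOne}) ⇒ (8/9)p_{NetOne} = 47/3, so p_{NetOne} = 17.625.
Then p_{LinkUp} = 9.5 + (1/3)·17.625 = 15.375.
q_{NetOne} = 48 − 3·17.625 + 2·15.375 = 25.875.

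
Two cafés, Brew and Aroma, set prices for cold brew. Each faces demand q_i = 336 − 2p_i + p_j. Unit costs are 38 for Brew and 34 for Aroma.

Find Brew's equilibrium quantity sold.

Brew's profit: π = (p_{Brew} − 38)(336 − 2p_{Brew} + p_{Aroma}).
∂π/∂p_{Brew} = 412 − 4p_{Brew} + p_{Aroma} = 0 ⇒ p_{Brew} = 103 + 0.25p_{Aroma}.
Similarly p_{Aroma} = 101 + 0.25p_{Brew}.
Solving the two reaction functions simultaneously: (1 − (0.25)(0.25))p_{Brew} = 103 + 0.25·101, so 0.9375p_{Brew} = 128.25 and p_{Brew} = 136.8.
Then p_{Aroma} = 101 + 0.25·136.8 = 135.2.
q_{Brew} = 336 − 2·136.8 + 135.2 = 197.6.

197.6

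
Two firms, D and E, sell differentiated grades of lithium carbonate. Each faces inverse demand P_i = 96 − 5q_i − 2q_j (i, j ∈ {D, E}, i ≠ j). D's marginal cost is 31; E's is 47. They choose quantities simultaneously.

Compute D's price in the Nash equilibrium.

Firm D's profit: π = q_D(96 − 5q_D − 2q_E) − 31q_D.
∂π/∂q_D = 65 − 10q_D − 2q_E = 0 ⇒ q_D = 6.5 − 0.2q_E.
Similarly q_E = 4.9 − 0.2q_D.
Solving the two reaction functions simultaneously: (1 − (−0.2)(−0.2))q_D = 6.5 − 0.2·4.9, so 0.96q_D = 5.52 and q_D = 5.75.
Then q_E = 4.9 − 0.2·5.75 = 3.75.
P_D = 96 − 5·5.75 − 2·3.75 = 59.75.

59.75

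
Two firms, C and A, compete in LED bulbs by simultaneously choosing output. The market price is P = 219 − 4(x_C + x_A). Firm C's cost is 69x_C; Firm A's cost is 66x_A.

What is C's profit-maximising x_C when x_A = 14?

Firm C's profit: π = x_C(219 − 4(x_C + x_A)) − 69x_C.
∂π/∂x_C = 150 − 8x_C − 4x_A = 0, so x_C = 18.75 − 0.5x_A.
At x_A = 14: x_C = 18.75 − 0.5·14 = 11.75.

11.75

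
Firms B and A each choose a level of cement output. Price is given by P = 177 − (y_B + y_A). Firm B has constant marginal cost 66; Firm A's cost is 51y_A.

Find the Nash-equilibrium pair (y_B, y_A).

Firm B's profit: π = y_B(177 − (y_B + y_A)) − 66y_B.
∂π/∂y_B = 111 − 2y_B − y_A = 0, so y_B = 55.5 − 0.5y_A.
By the same steps for A: y_A = 63 − 0.5y_B.
Plugging y_A into B's best response: y_B = 55.5 − 0.5(63 − 0.5y_B) ⇒ 0.75y_B = 24, so y_B = 32.
Then y_A = 63 − 0.5·32 = 47.

32, 47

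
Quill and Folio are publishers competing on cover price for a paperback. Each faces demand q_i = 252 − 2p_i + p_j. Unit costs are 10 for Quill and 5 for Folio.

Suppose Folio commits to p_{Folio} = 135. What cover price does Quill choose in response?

101.75

Quill's profit: π = (p_{Quill} − 10)(252 − 2p_{Quill} + p_{Folio}).
∂π/∂p_{Quill} = 272 − 4p_{Quill} + p_{Folio} = 0 ⇒ p_{Quill} = 68 + 0.25p_{Folio}.
At p_{Folio} = 135: p_{Quill} = 68 + 0.25·135 = 101.75.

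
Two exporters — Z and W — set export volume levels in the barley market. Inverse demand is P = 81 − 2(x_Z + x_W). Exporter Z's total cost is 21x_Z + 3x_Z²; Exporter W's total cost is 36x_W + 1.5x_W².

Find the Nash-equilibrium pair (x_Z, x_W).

Exporter Z's profit: π = x_Z(81 − 2(x_Z + x_W)) − 21x_Z − 3x_Z².
∂π/∂x_Z = 60 − 10x_Z − 2x_W = 0, so x_Z = 6 − 0.2x_W.
For W: ∂π/∂x_W = 45 − 7x_W − 2x_Z = 0 ⇒ x_W = 45/7 − (2/7)x_Z.
Substituting the second reaction function into the first: x_Z = 6 − 0.2(45/7 − (2/7)x_Z), which gives (33/35)x_Z = 33/7 ⇒ x_Z = 5.
Then x_W = 45/7 − (2/7)·5 = 5.

5, 5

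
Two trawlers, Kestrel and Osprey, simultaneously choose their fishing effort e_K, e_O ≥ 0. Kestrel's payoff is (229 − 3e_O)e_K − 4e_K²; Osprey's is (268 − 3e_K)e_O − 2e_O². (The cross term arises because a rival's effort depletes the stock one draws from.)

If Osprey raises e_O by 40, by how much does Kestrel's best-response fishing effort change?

-15

Expanding Kestrel's payoff: 229e_K − 3e_Oe_K − 4e_K².
∂π/∂e_K = 229 − 3e_O − 8e_K = 0, so e_K = 28.625 − 0.375e_O.
The reaction-function slope is −0.375, so a 40-unit rise in e_O moves e_K by −0.375 × 40 = −15. Kestrel's best response falls — the actions are strategic substitutes.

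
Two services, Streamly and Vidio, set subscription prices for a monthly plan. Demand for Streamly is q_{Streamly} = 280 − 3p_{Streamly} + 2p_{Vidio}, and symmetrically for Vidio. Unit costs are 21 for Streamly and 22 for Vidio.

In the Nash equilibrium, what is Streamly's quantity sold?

Streamly's profit: π = (p_{Streamly} − 21)(280 − 3p_{Streamly} + 2p_{Vidio}).
∂π/∂p_{Streamly} = 343 − 6p_{Streamly} + 2p_{Vidio} = 0 ⇒ p_{Streamly} = 343/6 + (1/3)p_{Vidio}.
Similarly p_{Vidio} = 173/3 + (1/3)p_{Streamly}.
Solving the two reaction functions simultaneously: (1 − (1/3)(1/3))p_{Streamly} = 343/6 + (1/3)·(173/3), so (8/9)p_{Streamly} = 1375/18 and p_{Streamly} = 85.9375.
Then p_{Vidio} = 173/3 + (1/3)·85.9375 = 86.3125.
q_{Streamly} = 280 − 3·85.9375 + 2·86.3125 = 194.8125.

194.8125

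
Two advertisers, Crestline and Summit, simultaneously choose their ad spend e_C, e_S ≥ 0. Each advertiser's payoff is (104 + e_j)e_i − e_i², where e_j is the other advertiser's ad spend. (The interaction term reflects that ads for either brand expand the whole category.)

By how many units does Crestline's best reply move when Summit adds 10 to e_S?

5

Crestline's payoff is (104 + e_S)e_C − e_C².
∂π/∂e_C = 104 + e_S − 2e_C = 0, so e_C = 52 + 0.5e_S.
The reaction-function slope is 0.5, so a 10-unit rise in e_S moves e_C by 0.5 × 10 = 5. Crestline's best response rises — the actions are strategic complements.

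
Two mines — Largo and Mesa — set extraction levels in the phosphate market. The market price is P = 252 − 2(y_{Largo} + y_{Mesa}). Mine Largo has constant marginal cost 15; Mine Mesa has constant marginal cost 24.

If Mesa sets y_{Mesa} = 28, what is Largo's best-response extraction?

Mine Largo's profit: π = y_{Largo}(252 − 2(y_{Largo} + y_{Mesa})) − 15y_{Largo}.
∂π/∂y_{Largo} = 237 − 4y_{Largo} − 2y_{Mesa} = 0, so y_{Largo} = 59.25 − 0.5y_{Mesa}.
At y_{Mesa} = 28: y_{Largo} = 59.25 − 0.5·28 = 45.25.

45.25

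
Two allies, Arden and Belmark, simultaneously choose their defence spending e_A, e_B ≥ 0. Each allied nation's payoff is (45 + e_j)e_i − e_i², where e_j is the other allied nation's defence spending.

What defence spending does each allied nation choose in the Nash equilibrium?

Arden's payoff is (45 + e_B)e_A − e_A².
∂π/∂e_A = 45 + e_B − 2e_A = 0, so e_A = 22.5 + 0.5e_B.
The game is symmetric, so in equilibrium e_B = e_A: the reaction function gives 0.5e_A = 22.5, hence e_A = 45.

45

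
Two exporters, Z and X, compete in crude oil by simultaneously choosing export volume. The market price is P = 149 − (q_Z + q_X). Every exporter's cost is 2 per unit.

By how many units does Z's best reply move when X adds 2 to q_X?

Exporter Z's profit: π = q_Z(149 − (q_Z + q_X)) − 2q_Z.
∂π/∂q_Z = 147 − 2q_Z − q_X = 0, so q_Z = 73.5 − 0.5q_X.
The reaction-function slope is −0.5, so a 2-unit rise in q_X moves q_Z by −0.5 × 2 = −1. Z's best response falls — the actions are strategic substitutes.

-1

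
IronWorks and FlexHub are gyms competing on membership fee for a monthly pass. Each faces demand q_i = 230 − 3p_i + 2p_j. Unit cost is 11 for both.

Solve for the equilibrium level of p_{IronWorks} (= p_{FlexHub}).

IronWorks's profit: π = (p_{IronWorks} − 11)(230 − 3p_{IronWorks} + 2p_{FlexHub}).
∂π/∂p_{IronWorks} = 263 − 6p_{IronWorks} + 2p_{FlexHub} = 0 ⇒ p_{IronWorks} = 263/6 + (1/3)p_{FlexHub}.
Setting p_{IronWorks} = p_{FlexHub} in the reaction function: p_{IronWorks} = 263/6 + (1/3)p_{IronWorks}, so p_{IronWorks} = (263/6) / (2/3) = 65.75.

65.75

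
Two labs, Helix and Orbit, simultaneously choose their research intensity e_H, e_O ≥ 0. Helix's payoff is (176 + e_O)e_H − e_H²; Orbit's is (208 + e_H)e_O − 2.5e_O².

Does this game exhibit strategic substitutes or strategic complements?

Expanding Helix's payoff: 176e_H + e_Oe_H − e_H².
∂π/∂e_H = 176 + e_O − 2e_H = 0, so e_H = 88 + 0.5e_O.
The best-response slope de_H/de_O = 0.5 > 0: the reaction function is upward-sloping, so the choices are strategic complements.

strategic complements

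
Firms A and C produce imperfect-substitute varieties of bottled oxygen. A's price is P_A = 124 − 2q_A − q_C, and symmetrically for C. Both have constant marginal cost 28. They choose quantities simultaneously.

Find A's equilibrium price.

Firm A's profit: π = q_A(124 − 2q_A − q_C) − 28q_A.
∂π/∂q_A = 96 − 4q_A − q_C = 0 ⇒ q_A = 24 − 0.25q_C.
Setting q_A = q_C in the reaction function: q_A = 24 − 0.25q_A, so q_A = 24 / 1.25 = 19.2.
P_A = 124 − 2·19.2 − 19.2 = 66.4.

66.4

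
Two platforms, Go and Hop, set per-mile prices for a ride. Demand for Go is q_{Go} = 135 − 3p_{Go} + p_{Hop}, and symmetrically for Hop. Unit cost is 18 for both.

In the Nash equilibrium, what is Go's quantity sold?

Go's profit: π = (p_{Go} − 18)(135 − 3p_{Go} + p_{Hop}).
∂π/∂p_{Go} = 189 − 6p_{Go} + p_{Hop} = 0 ⇒ p_{Go} = 31.5 + (1/6)p_{Hop}.
By symmetry p_{Hop} = p_{Go}; substituting into the reaction function, (5/6)p_{Go} = 31.5 and p_{Go} = 37.8.
q_{Go} = 135 − 3·37.8 + 37.8 = 59.4.

59.4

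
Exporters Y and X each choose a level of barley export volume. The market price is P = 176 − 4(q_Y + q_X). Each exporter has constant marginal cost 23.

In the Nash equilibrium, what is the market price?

Exporter Y's profit: π = q_Y(176 − 4(q_Y + q_X)) − 23q_Y.
∂π/∂q_Y = 153 − 8q_Y − 4q_X = 0, so q_Y = 19.125 − 0.5q_X.
The game is symmetric, so in equilibrium q_X = q_Y: the reaction function gives 1.5q_Y = 19.125, hence q_Y = 12.75.
Equilibrium price: P = 176 − 4·25.5 = 74.

74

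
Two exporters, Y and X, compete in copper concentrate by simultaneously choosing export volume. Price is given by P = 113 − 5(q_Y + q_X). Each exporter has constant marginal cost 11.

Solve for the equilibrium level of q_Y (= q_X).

6.8

Exporter Y's profit: π = q_Y(113 − 5(q_Y + q_X)) − 11q_Y.
∂π/∂q_Y = 102 − 10q_Y − 5q_X = 0, so q_Y = 10.2 − 0.5q_X.
Setting q_Y = q_X in the reaction function: q_Y = 10.2 − 0.5q_Y, so q_Y = 10.2 / 1.5 = 6.8.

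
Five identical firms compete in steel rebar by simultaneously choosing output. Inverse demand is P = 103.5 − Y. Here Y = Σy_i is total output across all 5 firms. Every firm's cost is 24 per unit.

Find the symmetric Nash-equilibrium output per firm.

13.25

A representative firm's profit is π_i = y_i(103.5 − Y) − 24y_i, with Y = y_i + Σ_{j≠i} y_j.
First-order condition: 79.5 − 2y_i − Σ_{j≠i} y_j = 0.
With identical firms, set every y_j = y: then 79.5 − 2y − 4y = 0, i.e. y = 79.5/6 = 13.25.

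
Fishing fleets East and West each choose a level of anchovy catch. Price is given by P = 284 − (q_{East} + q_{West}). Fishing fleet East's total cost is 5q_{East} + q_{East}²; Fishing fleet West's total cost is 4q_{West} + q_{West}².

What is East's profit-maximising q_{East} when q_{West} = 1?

Fishing fleet East's profit: π = q_{East}(284 − (q_{East} + q_{West})) − 5q_{East} − q_{East}².
∂π/∂q_{East} = 279 − 4q_{East} − q_{West} = 0, so q_{East} = 69.75 − 0.25q_{West}.
At q_{West} = 1: q_{East} = 69.75 − 0.25·1 = 69.5.

69.5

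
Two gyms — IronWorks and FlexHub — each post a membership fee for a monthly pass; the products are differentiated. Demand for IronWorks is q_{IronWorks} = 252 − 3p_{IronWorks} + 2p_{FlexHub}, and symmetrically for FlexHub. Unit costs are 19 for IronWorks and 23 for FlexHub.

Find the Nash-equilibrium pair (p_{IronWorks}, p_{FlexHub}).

78, 79.5

IronWorks's profit: π = (p_{IronWorks} − 19)(252 − 3p_{IronWorks} + 2p_{FlexHub}).
∂π/∂p_{IronWorks} = 309 − 6p_{IronWorks} + 2p_{FlexHub} = 0 ⇒ p_{IronWorks} = 51.5 + (1/3)p_{FlexHub}.
Similarly p_{FlexHub} = 53.5 + (1/3)p_{IronWorks}.
Solving the two reaction functions simultaneously: (1 − (1/3)(1/3))p_{IronWorks} = 51.5 + (1/3)·53.5, so (8/9)p_{IronWorks} = 208/3 and p_{IronWorks} = 78.
Then p_{FlexHub} = 53.5 + (1/3)·78 = 79.5.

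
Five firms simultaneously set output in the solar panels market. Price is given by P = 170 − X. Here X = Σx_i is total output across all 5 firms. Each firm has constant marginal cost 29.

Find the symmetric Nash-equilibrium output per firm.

23.5

A representative firm's profit is π_i = x_i(170 − X) − 29x_i, with X = x_i + Σ_{j≠i} x_j.
First-order condition: 141 − 2x_i − Σ_{j≠i} x_j = 0.
Imposing symmetry (x_j = x for all j) turns Σ_{j≠i} x_j into 4x, so 141 = 6x and x = 23.5.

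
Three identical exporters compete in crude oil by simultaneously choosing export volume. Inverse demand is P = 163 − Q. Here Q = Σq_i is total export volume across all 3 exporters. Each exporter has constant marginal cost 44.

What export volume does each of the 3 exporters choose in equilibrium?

29.75

A representative exporter's profit is π_i = q_i(163 − Q) − 44q_i, with Q = q_i + Σ_{j≠i} q_j.
First-order condition: 119 − 2q_i − Σ_{j≠i} q_j = 0.
With identical exporters, set every q_j = q: then 119 − 2q − 2q = 0, i.e. q = 119/4 = 29.75.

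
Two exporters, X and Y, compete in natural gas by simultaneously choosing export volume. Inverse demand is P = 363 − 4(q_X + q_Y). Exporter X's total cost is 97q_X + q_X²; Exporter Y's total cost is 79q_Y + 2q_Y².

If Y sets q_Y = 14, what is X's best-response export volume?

Exporter X's profit: π = q_X(363 − 4(q_X + q_Y)) − 97q_X − q_X².
∂π/∂q_X = 266 − 10q_X − 4q_Y = 0, so q_X = 26.6 − 0.4q_Y.
At q_Y = 14: q_X = 26.6 − 0.4·14 = 21.

21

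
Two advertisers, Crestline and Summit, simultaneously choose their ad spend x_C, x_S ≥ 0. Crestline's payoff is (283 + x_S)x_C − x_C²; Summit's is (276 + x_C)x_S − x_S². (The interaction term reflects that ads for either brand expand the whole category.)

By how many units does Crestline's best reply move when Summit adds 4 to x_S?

2

Expanding Crestline's payoff: 283x_C + x_Sx_C − x_C².
∂π/∂x_C = 283 + x_S − 2x_C = 0, so x_C = 141.5 + 0.5x_S.
The reaction-function slope is 0.5, so a 4-unit rise in x_S moves x_C by 0.5 × 4 = 2. Crestline's best response rises — the actions are strategic complements.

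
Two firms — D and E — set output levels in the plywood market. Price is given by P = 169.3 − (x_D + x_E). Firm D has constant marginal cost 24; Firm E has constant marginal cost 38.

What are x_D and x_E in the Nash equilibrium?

Firm D's profit: π = x_D(169.3 − (x_D + x_E)) − 24x_D.
∂π/∂x_D = 145.3 − 2x_D − x_E = 0, so x_D = 72.65 − 0.5x_E.
By the same steps for E: x_E = 65.65 − 0.5x_D.
Solving the two reaction functions simultaneously: (1 − (−0.5)(−0.5))x_D = 72.65 − 0.5·65.65, so 0.75x_D = 39.825 and x_D = 53.1.
Then x_E = 65.65 − 0.5·53.1 = 39.1.

53.1, 39.1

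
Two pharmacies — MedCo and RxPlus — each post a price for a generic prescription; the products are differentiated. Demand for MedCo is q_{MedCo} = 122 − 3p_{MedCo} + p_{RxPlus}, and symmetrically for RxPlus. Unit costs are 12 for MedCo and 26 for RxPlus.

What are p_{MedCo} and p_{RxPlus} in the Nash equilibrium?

32.8, 38.8

MedCo's profit: π = (p_{MedCo} − 12)(122 − 3p_{MedCo} + p_{RxPlus}).
∂π/∂p_{MedCo} = 158 − 6p_{MedCo} + p_{RxPlus} = 0 ⇒ p_{MedCo} = 79/3 + (1/6)p_{RxPlus}.
Similarly p_{RxPlus} = 100/3 + (1/6)p_{MedCo}.
Substituting the second reaction function into the first: p_{MedCo} = 79/3 + (1/6)(100/3 + (1/6)p_{MedCo}), which gives (35/36)p_{MedCo} = 287/9 ⇒ p_{MedCo} = 32.8.
Then p_{RxPlus} = 100/3 + (1/6)·32.8 = 38.8.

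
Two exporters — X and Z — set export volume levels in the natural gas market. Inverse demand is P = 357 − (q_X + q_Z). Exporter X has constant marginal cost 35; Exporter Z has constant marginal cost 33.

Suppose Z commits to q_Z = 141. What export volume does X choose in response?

Exporter X's profit: π = q_X(357 − (q_X + q_Z)) − 35q_X.
∂π/∂q_X = 322 − 2q_X − q_Z = 0, so q_X = 161 − 0.5q_Z.
At q_Z = 141: q_X = 161 − 0.5·141 = 90.5.

90.5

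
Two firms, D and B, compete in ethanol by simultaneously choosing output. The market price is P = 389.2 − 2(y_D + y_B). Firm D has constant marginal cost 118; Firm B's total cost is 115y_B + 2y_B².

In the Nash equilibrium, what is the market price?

233.8

Firm D's profit: π = y_D(389.2 − 2(y_D + y_B)) − 118y_D.
∂π/∂y_D = 271.2 − 4y_D − 2y_B = 0, so y_D = 67.8 − 0.5y_B.
For B: ∂π/∂y_B = 274.2 − 8y_B − 2y_D = 0 ⇒ y_B = 34.275 − 0.25y_D.
Solving the two reaction functions simultaneously: (1 − (−0.5)(−0.25))y_D = 67.8 − 0.5·34.275, so 0.875y_D = 50.6625 and y_D = 57.9.
Then y_B = 34.275 − 0.25·57.9 = 19.8.
Equilibrium price: P = 389.2 − 2·77.7 = 233.8.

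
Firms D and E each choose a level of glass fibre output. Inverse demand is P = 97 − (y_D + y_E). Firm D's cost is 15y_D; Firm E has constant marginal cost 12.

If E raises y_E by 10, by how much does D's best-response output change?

Firm D's profit: π = y_D(97 − (y_D + y_E)) − 15y_D.
∂π/∂y_D = 82 − 2y_D − y_E = 0, so y_D = 41 − 0.5y_E.
The reaction-function slope is −0.5, so a 10-unit rise in y_E moves y_D by −0.5 × 10 = −5. D's best response falls — the actions are strategic substitutes.

-5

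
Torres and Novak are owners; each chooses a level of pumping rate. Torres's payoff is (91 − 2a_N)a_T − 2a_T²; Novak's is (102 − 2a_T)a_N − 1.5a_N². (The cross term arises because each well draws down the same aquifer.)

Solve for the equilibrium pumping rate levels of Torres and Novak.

8.625, 28.25

Expanding Torres's payoff: 91a_T − 2a_Na_T − 2a_T².
∂π/∂a_T = 91 − 2a_N − 4a_T = 0, so a_T = 22.75 − 0.5a_N.
Likewise for Novak: a_N = 34 − (2/3)a_T.
Substituting the second reaction function into the first: a_T = 22.75 − 0.5(34 − (2/3)a_T), which gives (2/3)a_T = 5.75 ⇒ a_T = 8.625.
Then a_N = 34 − (2/3)·8.625 = 28.25.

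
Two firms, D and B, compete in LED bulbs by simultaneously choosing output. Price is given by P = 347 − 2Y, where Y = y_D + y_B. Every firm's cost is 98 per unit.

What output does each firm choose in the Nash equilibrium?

41.5

Firm D's profit: π = y_D(347 − 2(y_D + y_B)) − 98y_D.
∂π/∂y_D = 249 − 4y_D − 2y_B = 0, so y_D = 62.25 − 0.5y_B.
Setting y_D = y_B in the reaction function: y_D = 62.25 − 0.5y_D, so y_D = 62.25 / 1.5 = 41.5.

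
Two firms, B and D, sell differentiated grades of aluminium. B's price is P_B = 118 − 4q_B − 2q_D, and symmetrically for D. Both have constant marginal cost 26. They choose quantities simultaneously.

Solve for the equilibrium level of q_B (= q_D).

9.2

Firm B's profit: π = q_B(118 − 4q_B − 2q_D) − 26q_B.
∂π/∂q_B = 92 − 8q_B − 2q_D = 0 ⇒ q_B = 11.5 − 0.25q_D.
By symmetry q_D = q_B; substituting into the reaction function, 1.25q_B = 11.5 and q_B = 9.2.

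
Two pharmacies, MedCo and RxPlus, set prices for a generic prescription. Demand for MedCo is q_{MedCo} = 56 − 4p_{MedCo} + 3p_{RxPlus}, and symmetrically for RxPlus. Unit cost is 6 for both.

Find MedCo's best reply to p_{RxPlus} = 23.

18.625

MedCo's profit: π = (p_{MedCo} − 6)(56 − 4p_{MedCo} + 3p_{RxPlus}).
∂π/∂p_{MedCo} = 80 − 8p_{MedCo} + 3p_{RxPlus} = 0 ⇒ p_{MedCo} = 10 + 0.375p_{RxPlus}.
At p_{RxPlus} = 23: p_{MedCo} = 10 + 0.375·23 = 18.625.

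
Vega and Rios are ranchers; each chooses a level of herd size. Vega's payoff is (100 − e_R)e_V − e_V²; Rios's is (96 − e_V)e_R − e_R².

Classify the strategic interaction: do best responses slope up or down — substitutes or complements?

strategic substitutes

Expanding Vega's payoff: 100e_V − e_Re_V − e_V².
∂π/∂e_V = 100 − e_R − 2e_V = 0, so e_V = 50 − 0.5e_R.
The best-response slope de_V/de_R = −0.5 < 0: the reaction function is downward-sloping, so the choices are strategic substitutes.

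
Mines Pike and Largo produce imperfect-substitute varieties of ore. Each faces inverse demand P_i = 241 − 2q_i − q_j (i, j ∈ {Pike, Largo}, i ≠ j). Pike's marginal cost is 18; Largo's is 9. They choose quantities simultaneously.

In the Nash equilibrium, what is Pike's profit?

Mine Pike's profit: π = q_{Pike}(241 − 2q_{Pike} − q_{Largo}) − 18q_{Pike}.
∂π/∂q_{Pike} = 223 − 4q_{Pike} − q_{Largo} = 0 ⇒ q_{Pike} = 55.75 − 0.25q_{Largo}.
Similarly q_{Largo} = 58 − 0.25q_{Pike}.
Substituting the second reaction function into the first: q_{Pike} = 55.75 − 0.25(58 − 0.25q_{Pike}), which gives 0.9375q_{Pike} = 41.25 ⇒ q_{Pike} = 44.
Then q_{Largo} = 58 − 0.25·44 = 47.
P_{Pike} = 241 − 2·44 − 47 = 106.
Profit = (106 − 18)·44 = 3872.

3872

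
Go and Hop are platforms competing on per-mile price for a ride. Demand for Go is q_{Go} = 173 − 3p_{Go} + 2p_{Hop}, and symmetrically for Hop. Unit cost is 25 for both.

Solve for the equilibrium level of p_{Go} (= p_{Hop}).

Go's profit: π = (p_{Go} − 25)(173 − 3p_{Go} + 2p_{Hop}).
∂π/∂p_{Go} = 248 − 6p_{Go} + 2p_{Hop} = 0 ⇒ p_{Go} = 124/3 + (1/3)p_{Hop}.
The game is symmetric, so in equilibrium p_{Hop} = p_{Go}: the reaction function gives (2/3)p_{Go} = 124/3, hence p_{Go} = 62.

62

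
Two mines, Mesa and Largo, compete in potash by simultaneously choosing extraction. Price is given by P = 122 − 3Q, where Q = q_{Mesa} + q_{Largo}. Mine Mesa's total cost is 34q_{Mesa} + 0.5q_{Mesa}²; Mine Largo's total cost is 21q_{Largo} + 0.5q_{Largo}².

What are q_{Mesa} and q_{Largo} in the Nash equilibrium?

7.825, 11.075

Mine Mesa's profit: π = q_{Mesa}(122 − 3(q_{Mesa} + q_{Largo})) − 34q_{Mesa} − 0.5q_{Mesa}².
∂π/∂q_{Mesa} = 88 − 7q_{Mesa} − 3q_{Largo} = 0, so q_{Mesa} = 88/7 − (3/7)q_{Largo}.
By the same steps for Largo: q_{Largo} = 101/7 − (3/7)q_{Mesa}.
Plugging q_{Largo} into Mesa's best response: q_{Mesa} = 88/7 − (3/7)(101/7 − (3/7)q_{Mesa}) ⇒ (40/49)q_{Mesa} = 313/49, so q_{Mesa} = 7.825.
Then q_{Largo} = 101/7 − (3/7)·7.825 = 11.075.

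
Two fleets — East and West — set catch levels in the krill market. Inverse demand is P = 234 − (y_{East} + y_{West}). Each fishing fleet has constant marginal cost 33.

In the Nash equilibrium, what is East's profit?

Fishing fleet East's profit: π = y_{East}(234 − (y_{East} + y_{West})) − 33y_{East}.
∂π/∂y_{East} = 201 − 2y_{East} − y_{West} = 0, so y_{East} = 100.5 − 0.5y_{West}.
The game is symmetric, so in equilibrium y_{West} = y_{East}: the reaction function gives 1.5y_{East} = 100.5, hence y_{East} = 67.
Price P = 234 − 134 = 100.
East's profit: (100 − 33)·67 = 4489.

4489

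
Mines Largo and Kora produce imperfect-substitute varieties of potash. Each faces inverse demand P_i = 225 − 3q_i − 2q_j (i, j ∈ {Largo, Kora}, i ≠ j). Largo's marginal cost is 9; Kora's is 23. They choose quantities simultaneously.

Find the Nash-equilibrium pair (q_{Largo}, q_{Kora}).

Mine Largo's profit: π = q_{Largo}(225 − 3q_{Largo} − 2q_{Kora}) − 9q_{Largo}.
∂π/∂q_{Largo} = 216 − 6q_{Largo} − 2q_{Kora} = 0 ⇒ q_{Largo} = 36 − (1/3)q_{Kora}.
Similarly q_{Kora} = 101/3 − (1/3)q_{Largo}.
Solving the two reaction functions simultaneously: (1 − (−1/3)(−1/3))q_{Largo} = 36 − (1/3)·(101/3), so (8/9)q_{Largo} = 223/9 and q_{Largo} = 27.875.
Then q_{Kora} = 101/3 − (1/3)·27.875 = 24.375.

27.875, 24.375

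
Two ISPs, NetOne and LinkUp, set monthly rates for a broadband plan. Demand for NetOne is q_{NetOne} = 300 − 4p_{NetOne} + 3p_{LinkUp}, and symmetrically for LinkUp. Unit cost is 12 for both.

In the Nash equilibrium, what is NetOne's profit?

NetOne's profit: π = (p_{NetOne} − 12)(300 − 4p_{NetOne} + 3p_{LinkUp}).
∂π/∂p_{NetOne} = 348 − 8p_{NetOne} + 3p_{LinkUp} = 0 ⇒ p_{NetOne} = 43.5 + 0.375p_{LinkUp}.
By symmetry p_{LinkUp} = p_{NetOne}; substituting into the reaction function, 0.625p_{NetOne} = 43.5 and p_{NetOne} = 69.6.
q_{NetOne} = 300 − 4·69.6 + 3·69.6 = 230.4.
Profit = (69.6 − 12)·230.4 = 13271.04.

13271.04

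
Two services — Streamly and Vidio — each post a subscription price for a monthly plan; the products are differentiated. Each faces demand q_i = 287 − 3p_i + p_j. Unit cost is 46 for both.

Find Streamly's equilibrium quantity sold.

117

Streamly's profit: π = (p_{Streamly} − 46)(287 − 3p_{Streamly} + p_{Vidio}).
∂π/∂p_{Streamly} = 425 − 6p_{Streamly} + p_{Vidio} = 0 ⇒ p_{Streamly} = 425/6 + (1/6)p_{Vidio}.
Setting p_{Streamly} = p_{Vidio} in the reaction function: p_{Streamly} = 425/6 + (1/6)p_{Streamly}, so p_{Streamly} = (425/6) / (5/6) = 85.
q_{Streamly} = 287 − 3·85 + 85 = 117.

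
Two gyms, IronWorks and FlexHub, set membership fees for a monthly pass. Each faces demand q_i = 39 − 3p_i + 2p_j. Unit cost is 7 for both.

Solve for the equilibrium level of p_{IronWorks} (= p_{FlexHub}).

IronWorks's profit: π = (p_{IronWorks} − 7)(39 − 3p_{IronWorks} + 2p_{FlexHub}).
∂π/∂p_{IronWorks} = 60 − 6p_{IronWorks} + 2p_{FlexHub} = 0 ⇒ p_{IronWorks} = 10 + (1/3)p_{FlexHub}.
Setting p_{IronWorks} = p_{FlexHub} in the reaction function: p_{IronWorks} = 10 + (1/3)p_{IronWorks}, so p_{IronWorks} = 10 / (2/3) = 15.

15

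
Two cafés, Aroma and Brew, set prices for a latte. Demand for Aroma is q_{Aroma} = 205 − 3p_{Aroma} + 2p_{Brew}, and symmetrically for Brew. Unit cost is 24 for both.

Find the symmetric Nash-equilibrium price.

69.25

Aroma's profit: π = (p_{Aroma} − 24)(205 − 3p_{Aroma} + 2p_{Brew}).
∂π/∂p_{Aroma} = 277 − 6p_{Aroma} + 2p_{Brew} = 0 ⇒ p_{Aroma} = 277/6 + (1/3)p_{Brew}.
Setting p_{Aroma} = p_{Brew} in the reaction function: p_{Aroma} = 277/6 + (1/3)p_{Aroma}, so p_{Aroma} = (277/6) / (2/3) = 69.25.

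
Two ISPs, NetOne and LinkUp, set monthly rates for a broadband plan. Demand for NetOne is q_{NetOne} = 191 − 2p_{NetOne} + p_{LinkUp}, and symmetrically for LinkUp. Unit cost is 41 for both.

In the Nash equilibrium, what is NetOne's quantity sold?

NetOne's profit: π = (p_{NetOne} − 41)(191 − 2p_{NetOne} + p_{LinkUp}).
∂π/∂p_{NetOne} = 273 − 4p_{NetOne} + p_{LinkUp} = 0 ⇒ p_{NetOne} = 68.25 + 0.25p_{LinkUp}.
By symmetry p_{LinkUp} = p_{NetOne}; substituting into the reaction function, 0.75p_{NetOne} = 68.25 and p_{NetOne} = 91.
q_{NetOne} = 191 − 2·91 + 91 = 100.

100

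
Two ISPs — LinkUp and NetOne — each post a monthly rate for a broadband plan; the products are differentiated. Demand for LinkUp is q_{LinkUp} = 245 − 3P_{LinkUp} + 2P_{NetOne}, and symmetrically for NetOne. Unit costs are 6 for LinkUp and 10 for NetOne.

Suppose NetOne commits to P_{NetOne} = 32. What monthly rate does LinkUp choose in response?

54.5

LinkUp's profit: π = (P_{LinkUp} − 6)(245 − 3P_{LinkUp} + 2P_{NetOne}).
∂π/∂P_{LinkUp} = 263 − 6P_{LinkUp} + 2P_{NetOne} = 0 ⇒ P_{LinkUp} = 263/6 + (1/3)P_{NetOne}.
At P_{NetOne} = 32: P_{LinkUp} = 263/6 + (1/3)·32 = 54.5.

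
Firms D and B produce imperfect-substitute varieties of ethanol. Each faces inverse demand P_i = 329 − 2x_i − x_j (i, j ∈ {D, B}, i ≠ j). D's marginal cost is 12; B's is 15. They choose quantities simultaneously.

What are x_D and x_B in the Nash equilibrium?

Firm D's profit: π = x_D(329 − 2x_D − x_B) − 12x_D.
∂π/∂x_D = 317 − 4x_D − x_B = 0 ⇒ x_D = 79.25 − 0.25x_B.
Similarly x_B = 78.5 − 0.25x_D.
Solving the two reaction functions simultaneously: (1 − (−0.25)(−0.25))x_D = 79.25 − 0.25·78.5, so 0.9375x_D = 59.625 and x_D = 63.6.
Then x_B = 78.5 − 0.25·63.6 = 62.6.

63.6, 62.6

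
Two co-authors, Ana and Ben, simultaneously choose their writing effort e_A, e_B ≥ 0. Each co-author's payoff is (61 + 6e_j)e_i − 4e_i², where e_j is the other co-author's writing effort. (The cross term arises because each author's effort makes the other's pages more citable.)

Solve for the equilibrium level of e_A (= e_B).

30.5

Ana's payoff is (61 + 6e_B)e_A − 4e_A².
∂π/∂e_A = 61 + 6e_B − 8e_A = 0, so e_A = 7.625 + 0.75e_B.
By symmetry e_B = e_A; substituting into the reaction function, 0.25e_A = 7.625 and e_A = 30.5.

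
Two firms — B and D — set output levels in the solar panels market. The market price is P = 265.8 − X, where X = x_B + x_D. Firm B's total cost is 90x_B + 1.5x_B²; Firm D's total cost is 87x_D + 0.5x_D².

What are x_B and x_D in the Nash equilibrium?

Firm B's profit: π = x_B(265.8 − (x_B + x_D)) − 90x_B − 1.5x_B².
∂π/∂x_B = 175.8 − 5x_B − x_D = 0, so x_B = 35.16 − 0.2x_D.
For D: ∂π/∂x_D = 178.8 − 3x_D − x_B = 0 ⇒ x_D = 59.6 − (1/3)x_B.
Substituting the second reaction function into the first: x_B = 35.16 − 0.2(59.6 − (1/3)x_B), which gives (14/15)x_B = 23.24 ⇒ x_B = 24.9.
Then x_D = 59.6 − (1/3)·24.9 = 51.3.

24.9, 51.3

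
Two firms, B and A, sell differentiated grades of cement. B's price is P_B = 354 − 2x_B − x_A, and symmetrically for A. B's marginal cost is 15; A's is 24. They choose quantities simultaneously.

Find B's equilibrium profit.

Firm B's profit: π = x_B(354 − 2x_B − x_A) − 15x_B.
∂π/∂x_B = 339 − 4x_B − x_A = 0 ⇒ x_B = 84.75 − 0.25x_A.
Similarly x_A = 82.5 − 0.25x_B.
Plugging x_A into B's best response: x_B = 84.75 − 0.25(82.5 − 0.25x_B) ⇒ 0.9375x_B = 64.125, so x_B = 68.4.
Then x_A = 82.5 − 0.25·68.4 = 65.4.
P_B = 354 − 2·68.4 − 65.4 = 151.8.
Profit = (151.8 − 15)·68.4 = 9357.12.

9357.12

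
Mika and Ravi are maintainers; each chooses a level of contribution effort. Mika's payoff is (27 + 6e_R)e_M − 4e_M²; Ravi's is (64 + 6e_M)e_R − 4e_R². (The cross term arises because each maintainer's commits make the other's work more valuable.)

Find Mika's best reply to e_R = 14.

Expanding Mika's payoff: 27e_M + 6e_Re_M − 4e_M².
∂π/∂e_M = 27 + 6e_R − 8e_M = 0, so e_M = 3.375 + 0.75e_R.
At e_R = 14: e_M = 3.375 + 0.75·14 = 13.875.

13.875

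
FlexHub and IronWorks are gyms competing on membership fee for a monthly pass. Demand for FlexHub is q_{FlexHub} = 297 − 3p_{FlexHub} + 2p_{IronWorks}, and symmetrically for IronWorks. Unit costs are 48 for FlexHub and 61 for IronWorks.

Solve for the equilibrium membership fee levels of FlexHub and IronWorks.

112.6875, 117.5625

FlexHub's profit: π = (p_{FlexHub} − 48)(297 − 3p_{FlexHub} + 2p_{IronWorks}).
∂π/∂p_{FlexHub} = 441 − 6p_{FlexHub} + 2p_{IronWorks} = 0 ⇒ p_{FlexHub} = 73.5 + (1/3)p_{IronWorks}.
Similarly p_{IronWorks} = 80 + (1/3)p_{FlexHub}.
Substituting the second reaction function into the first: p_{FlexHub} = 73.5 + (1/3)(80 + (1/3)p_{FlexHub}), which gives (8/9)p_{FlexHub} = 601/6 ⇒ p_{FlexHub} = 112.6875.
Then p_{IronWorks} = 80 + (1/3)·112.6875 = 117.5625.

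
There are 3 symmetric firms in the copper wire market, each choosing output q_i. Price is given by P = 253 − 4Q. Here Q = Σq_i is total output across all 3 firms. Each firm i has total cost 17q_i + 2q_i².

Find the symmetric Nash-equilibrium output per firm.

A representative firm's profit is π_i = q_i(253 − 4Q) − 17q_i − 2q_i², with Q = q_i + Σ_{j≠i} q_j.
First-order condition: 236 − 12q_i − 4Σ_{j≠i} q_j = 0.
Imposing symmetry (q_j = q for all j) turns Σ_{j≠i} q_j into 2q, so 236 = 20q and q = 11.8.

11.8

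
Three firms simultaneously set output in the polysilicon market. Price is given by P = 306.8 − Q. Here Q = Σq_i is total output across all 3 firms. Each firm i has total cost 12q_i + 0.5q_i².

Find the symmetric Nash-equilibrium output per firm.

A representative firm's profit is π_i = q_i(306.8 − Q) − 12q_i − 0.5q_i², with Q = q_i + Σ_{j≠i} q_j.
First-order condition: 294.8 − 3q_i − Σ_{j≠i} q_j = 0.
Imposing symmetry (q_j = q for all j) turns Σ_{j≠i} q_j into 2q, so 294.8 = 5q and q = 58.96.

58.96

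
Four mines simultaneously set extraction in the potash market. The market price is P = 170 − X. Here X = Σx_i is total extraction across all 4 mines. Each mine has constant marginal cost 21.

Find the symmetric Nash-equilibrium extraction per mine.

A representative mine's profit is π_i = x_i(170 − X) − 21x_i, with X = x_i + Σ_{j≠i} x_j.
First-order condition: 149 − 2x_i − Σ_{j≠i} x_j = 0.
With identical mines, set every x_j = x: then 149 − 2x − 3x = 0, i.e. x = 149/5 = 29.8.

29.8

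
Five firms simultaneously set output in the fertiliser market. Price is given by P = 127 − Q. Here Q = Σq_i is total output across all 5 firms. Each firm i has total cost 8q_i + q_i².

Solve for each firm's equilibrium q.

A representative firm's profit is π_i = q_i(127 − Q) − 8q_i − q_i², with Q = q_i + Σ_{j≠i} q_j.
First-order condition: 119 − 4q_i − Σ_{j≠i} q_j = 0.
With identical firms, set every q_j = q: then 119 − 4q − 4q = 0, i.e. q = 119/8 = 14.875.

14.875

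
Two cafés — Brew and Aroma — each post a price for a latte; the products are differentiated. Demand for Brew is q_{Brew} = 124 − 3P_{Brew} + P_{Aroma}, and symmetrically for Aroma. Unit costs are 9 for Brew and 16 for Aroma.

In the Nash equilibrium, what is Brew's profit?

Brew's profit: π = (P_{Brew} − 9)(124 − 3P_{Brew} + P_{Aroma}).
∂π/∂P_{Brew} = 151 − 6P_{Brew} + P_{Aroma} = 0 ⇒ P_{Brew} = 151/6 + (1/6)P_{Aroma}.
Similarly P_{Aroma} = 86/3 + (1/6)P_{Brew}.
Solving the two reaction functions simultaneously: (1 − (1/6)(1/6))P_{Brew} = 151/6 + (1/6)·(86/3), so (35/36)P_{Brew} = 539/18 and P_{Brew} = 30.8.
Then P_{Aroma} = 86/3 + (1/6)·30.8 = 33.8.
q_{Brew} = 124 − 3·30.8 + 33.8 = 65.4.
Profit = (30.8 − 9)·65.4 = 1425.72.

1425.72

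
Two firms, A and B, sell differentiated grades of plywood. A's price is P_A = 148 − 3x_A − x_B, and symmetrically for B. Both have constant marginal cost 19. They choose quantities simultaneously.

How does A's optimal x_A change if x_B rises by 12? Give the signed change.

Firm A's profit: π = x_A(148 − 3x_A − x_B) − 19x_A.
∂π/∂x_A = 129 − 6x_A − x_B = 0 ⇒ x_A = 21.5 − (1/6)x_B.
The reaction-function slope is −1/6, so a 12-unit rise in x_B moves x_A by −1/6 × 12 = −2. A's best response falls — the actions are strategic substitutes.

-2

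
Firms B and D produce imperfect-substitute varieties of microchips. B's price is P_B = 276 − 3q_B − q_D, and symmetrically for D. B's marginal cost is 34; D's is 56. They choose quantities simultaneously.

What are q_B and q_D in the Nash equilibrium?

35.2, 30.8

Firm B's profit: π = q_B(276 − 3q_B − q_D) − 34q_B.
∂π/∂q_B = 242 − 6q_B − q_D = 0 ⇒ q_B = 121/3 − (1/6)q_D.
Similarly q_D = 110/3 − (1/6)q_B.
Plugging q_D into B's best response: q_B = 121/3 − (1/6)(110/3 − (1/6)q_B) ⇒ (35/36)q_B = 308/9, so q_B = 35.2.
Then q_D = 110/3 − (1/6)·35.2 = 30.8.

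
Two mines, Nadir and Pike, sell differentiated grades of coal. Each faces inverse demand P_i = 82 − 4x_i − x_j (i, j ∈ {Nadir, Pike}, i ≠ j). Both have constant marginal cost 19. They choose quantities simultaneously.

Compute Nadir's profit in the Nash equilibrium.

Mine Nadir's profit: π = x_{Nadir}(82 − 4x_{Nadir} − x_{Pike}) − 19x_{Nadir}.
∂π/∂x_{Nadir} = 63 − 8x_{Nadir} − x_{Pike} = 0 ⇒ x_{Nadir} = 7.875 − 0.125x_{Pike}.
By symmetry x_{Pike} = x_{Nadir}; substituting into the reaction function, 1.125x_{Nadir} = 7.875 and x_{Nadir} = 7.
P_{Nadir} = 82 − 4·7 − 7 = 47.
Profit = (47 − 19)·7 = 196.

196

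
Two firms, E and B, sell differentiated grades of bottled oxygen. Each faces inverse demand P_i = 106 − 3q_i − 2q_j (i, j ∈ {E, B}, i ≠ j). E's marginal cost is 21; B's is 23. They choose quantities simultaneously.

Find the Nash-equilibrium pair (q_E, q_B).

Firm E's profit: π = q_E(106 − 3q_E − 2q_B) − 21q_E.
∂π/∂q_E = 85 − 6q_E − 2q_B = 0 ⇒ q_E = 85/6 − (1/3)q_B.
Similarly q_B = 83/6 − (1/3)q_E.
Substituting the second reaction function into the first: q_E = 85/6 − (1/3)(83/6 − (1/3)q_E), which gives (8/9)q_E = 86/9 ⇒ q_E = 10.75.
Then q_B = 83/6 − (1/3)·10.75 = 10.25.

10.75, 10.25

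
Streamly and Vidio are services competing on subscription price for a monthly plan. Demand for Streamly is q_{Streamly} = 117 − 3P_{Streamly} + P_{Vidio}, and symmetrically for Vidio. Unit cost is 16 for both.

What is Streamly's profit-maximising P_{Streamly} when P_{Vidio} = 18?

30.5

Streamly's profit: π = (P_{Streamly} − 16)(117 − 3P_{Streamly} + P_{Vidio}).
∂π/∂P_{Streamly} = 165 − 6P_{Streamly} + P_{Vidio} = 0 ⇒ P_{Streamly} = 27.5 + (1/6)P_{Vidio}.
At P_{Vidio} = 18: P_{Streamly} = 27.5 + (1/6)·18 = 30.5.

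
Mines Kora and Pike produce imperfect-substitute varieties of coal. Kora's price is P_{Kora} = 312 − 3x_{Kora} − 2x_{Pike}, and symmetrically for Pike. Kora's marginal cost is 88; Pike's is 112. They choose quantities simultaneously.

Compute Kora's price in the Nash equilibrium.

Mine Kora's profit: π = x_{Kora}(312 − 3x_{Kora} − 2x_{Pike}) − 88x_{Kora}.
∂π/∂x_{Kora} = 224 − 6x_{Kora} − 2x_{Pike} = 0 ⇒ x_{Kora} = 112/3 − (1/3)x_{Pike}.
Similarly x_{Pike} = 100/3 − (1/3)x_{Kora}.
Solving the two reaction functions simultaneously: (1 − (−1/3)(−1/3))x_{Kora} = 112/3 − (1/3)·(100/3), so (8/9)x_{Kora} = 236/9 and x_{Kora} = 29.5.
Then x_{Pike} = 100/3 − (1/3)·29.5 = 23.5.
P_{Kora} = 312 − 3·29.5 − 2·23.5 = 176.5.

176.5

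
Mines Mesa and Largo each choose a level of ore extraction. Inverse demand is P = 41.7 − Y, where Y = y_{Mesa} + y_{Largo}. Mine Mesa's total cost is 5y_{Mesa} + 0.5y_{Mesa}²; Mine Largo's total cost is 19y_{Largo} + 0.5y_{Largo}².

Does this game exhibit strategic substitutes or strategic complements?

strategic substitutes

Mine Mesa's profit: π = y_{Mesa}(41.7 − (y_{Mesa} + y_{Largo})) − 5y_{Mesa} − 0.5y_{Mesa}².
∂π/∂y_{Mesa} = 36.7 − 3y_{Mesa} − y_{Largo} = 0, so y_{Mesa} = 367/30 − (1/3)y_{Largo}.
The best-response slope dy_{Mesa}/dy_{Largo} = −1/3 < 0: the reaction function is downward-sloping, so the choices are strategic substitutes.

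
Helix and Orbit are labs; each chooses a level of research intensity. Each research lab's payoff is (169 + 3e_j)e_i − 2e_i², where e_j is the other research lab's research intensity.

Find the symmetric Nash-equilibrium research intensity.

Helix's payoff is (169 + 3e_O)e_H − 2e_H².
∂π/∂e_H = 169 + 3e_O − 4e_H = 0, so e_H = 42.25 + 0.75e_O.
The game is symmetric, so in equilibrium e_O = e_H: the reaction function gives 0.25e_H = 42.25, hence e_H = 169.

169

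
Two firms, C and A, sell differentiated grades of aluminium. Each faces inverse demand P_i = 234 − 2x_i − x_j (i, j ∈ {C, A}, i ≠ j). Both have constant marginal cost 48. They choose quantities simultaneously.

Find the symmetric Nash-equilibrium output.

Firm C's profit: π = x_C(234 − 2x_C − x_A) − 48x_C.
∂π/∂x_C = 186 − 4x_C − x_A = 0 ⇒ x_C = 46.5 − 0.25x_A.
Setting x_C = x_A in the reaction function: x_C = 46.5 − 0.25x_C, so x_C = 46.5 / 1.25 = 37.2.

37.2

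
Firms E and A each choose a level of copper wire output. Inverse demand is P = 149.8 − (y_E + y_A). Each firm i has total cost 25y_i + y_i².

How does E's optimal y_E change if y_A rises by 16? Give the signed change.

Firm E's profit: π = y_E(149.8 − (y_E + y_A)) − 25y_E − y_E².
∂π/∂y_E = 124.8 − 4y_E − y_A = 0, so y_E = 31.2 − 0.25y_A.
The reaction-function slope is −0.25, so a 16-unit rise in y_A moves y_E by −0.25 × 16 = −4. E's best response falls — the actions are strategic substitutes.

-4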